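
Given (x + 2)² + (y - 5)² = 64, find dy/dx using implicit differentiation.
Take d/dx of both sides. Since y is implicitly a function of x, the chain rule attaches a y' = dy/dx factor whenever we differentiate through y.

Set F(x, y) = (left side) − (right side), so the curve is F = 0. Differentiating each term of F:
  d/dx[(x + 2)^2] = 2x + 4
  d/dx[(y - 5)^2] = 2·y'(y - 5)
  d/dx[-64] = 0

Collecting, the y'-free part is the partial derivative in x and the y' coefficient is the partial derivative in y:
  ∂F/∂x = 2x + 4
  ∂F/∂y = 2y - 10

so d/dx[F(x, y(x))] = ∂F/∂x + (∂F/∂y)·y' = 0. Rearranging,
  dy/dx = -(∂F/∂x)/(∂F/∂y) = -(2x + 4)/(2y - 10) = (-x - 2)/(y - 5)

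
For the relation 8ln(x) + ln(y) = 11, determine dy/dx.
Differentiate the relation implicitly: treat y = y(x) and apply the chain rule, so every y-derivative picks up a y' = dy/dx factor.

With everything moved to the left-hand side, differentiate term by term:
  d/dx[8ln(x)] = 8/x
  d/dx[ln(y)] = y'/y
  d/dx[-11] = 0

Separating the contributions that come from x directly and those that come through y:
  without y':      8/x
  multiplying y':  1/y

so (8/x) + (1/y)·y' = 0, and therefore
  dy/dx = -(8/x)/(1/y) = -8y/x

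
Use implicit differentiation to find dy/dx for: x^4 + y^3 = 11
Take d/dx of both sides. Since y is implicitly a function of x, the chain rule attaches a y' = dy/dx factor whenever we differentiate through y.

Set F(x, y) = (left side) − (right side), so the curve is F = 0. Differentiating each term of F:
  d/dx[x^4] = 4x^3
  d/dx[y^3] = 3y^2·y'
  d/dx[-11] = 0

Collecting, the y'-free part is the partial derivative in x and the y' coefficient is the partial derivative in y:
  ∂F/∂x = 4x^3
  ∂F/∂y = 3y^2

so d/dx[F(x, y(x))] = ∂F/∂x + (∂F/∂y)·y' = 0. Rearranging,
  dy/dx = -(∂F/∂x)/(∂F/∂y) = -(4x^3)/(3y^2) = -4x^3/(3y^2)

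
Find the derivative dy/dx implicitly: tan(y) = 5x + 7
Apply d/dx to both sides, remembering that y depends on x. Each occurrence of y therefore brings in a y' = dy/dx via the chain rule.

With F(x, y) equal to the left-hand side minus the right, differentiate F term by term:
  d/dx[-5x] = -5
  d/dx[tan(y)] = y'(tan(y)^2 + 1)
  d/dx[-7] = 0
Adding these up, d/dx[F] = 0 becomes
  (-5) + (tan(y)^2 + 1)·y' = 0,
so isolating y',
  dy/dx = -(-5)/(tan(y)^2 + 1) = 5cos(y)^2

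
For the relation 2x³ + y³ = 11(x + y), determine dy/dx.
Apply d/dx to both sides, remembering that y depends on x. Each occurrence of y therefore brings in a y' = dy/dx via the chain rule.

With F(x, y) equal to the left-hand side minus the right, differentiate F term by term:
  d/dx[2x^3] = 6x^2
  d/dx[-11x] = -11
  d/dx[y^3] = 3y^2·y'
  d/dx[-11y] = -11·y'
Adding these up, d/dx[F] = 0 becomes
  (6x^2 - 11) + (3y^2 - 11)·y' = 0,
so isolating y',
  dy/dx = -(6x^2 - 11)/(3y^2 - 11) = (11 - 6x^2)/(3y^2 - 11)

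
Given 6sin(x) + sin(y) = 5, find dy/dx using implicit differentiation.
Take d/dx of both sides. Since y is implicitly a function of x, the chain rule attaches a y' = dy/dx factor whenever we differentiate through y.

Set F(x, y) = (left side) − (right side), so the curve is F = 0. Differentiating each term of F:
  d/dx[6sin(x)] = 6cos(x)
  d/dx[sin(y)] = y'·cos(y)
  d/dx[-5] = 0

Collecting, the y'-free part is the partial derivative in x and the y' coefficient is the partial derivative in y:
  ∂F/∂x = 6cos(x)
  ∂F/∂y = cos(y)

so d/dx[F(x, y(x))] = ∂F/∂x + (∂F/∂y)·y' = 0. Rearranging,
  dy/dx = -(∂F/∂x)/(∂F/∂y) = -(6cos(x))/(cos(y)) = -6cos(x)/cos(y)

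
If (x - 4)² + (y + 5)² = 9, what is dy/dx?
Apply d/dx to both sides, remembering that y depends on x. Each occurrence of y therefore brings in a y' = dy/dx via the chain rule.

With F(x, y) equal to the left-hand side minus the right, differentiate F term by term:
  d/dx[(x - 4)^2] = 2x - 8
  d/dx[(y + 5)^2] = 2·y'(y + 5)
  d/dx[-9] = 0
Adding these up, d/dx[F] = 0 becomes
  (2x - 8) + (2y + 10)·y' = 0,
so isolating y',
  dy/dx = -(2x - 8)/(2y + 10) = (4 - x)/(y + 5)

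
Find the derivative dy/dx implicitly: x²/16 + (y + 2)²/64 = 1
Apply d/dx to both sides, remembering that y depends on x. Each occurrence of y therefore brings in a y' = dy/dx via the chain rule.

With F(x, y) equal to the left-hand side minus the right, differentiate F term by term:
  d/dx[x^2/16] = x/8
  d/dx[(y + 2)^2/64] = y'(y + 2)/32
  d/dx[-1] = 0
Adding these up, d/dx[F] = 0 becomes
  (x/8) + (y/32 + 1/16)·y' = 0,
so isolating y',
  dy/dx = -(x/8)/(y/32 + 1/16)
        = -(x/8)/((y + 2)/32) = -4x/(y + 2)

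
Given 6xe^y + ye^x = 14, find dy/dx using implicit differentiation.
Differentiate both sides with respect to x, treating y as y(x). By the chain rule, any term containing y contributes a factor of y' = dy/dx when we differentiate it.

Move every term to one side and write the relation as F(x, y) = 0. Term by term,
  d/dx[6x·e^(y)] = 6x·y'·e^(y) + 6e^(y)
  d/dx[y·e^(x)] = y·e^(x) + y'·e^(x)
  d/dx[-14] = 0

The pieces without y' make up ∂F/∂x and the coefficient of y' is ∂F/∂y:
  ∂F/∂x = y·e^(x) + 6e^(y),
  ∂F/∂y = 6x·e^(y) + e^(x).

Since d/dx[F] = ∂F/∂x + (∂F/∂y)·y' = 0, solve for y':
  (∂F/∂y)·y' = -∂F/∂x
  dy/dx = -(∂F/∂x)/(∂F/∂y) = -(y·e^(x) + 6e^(y))/(6x·e^(y) + e^(x)) = (-y·e^(x) - 6e^(y))/(6x·e^(y) + e^(x))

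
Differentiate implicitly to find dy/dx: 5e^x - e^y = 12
Apply d/dx to both sides, remembering that y depends on x. Each occurrence of y therefore brings in a y' = dy/dx via the chain rule.

With F(x, y) equal to the left-hand side minus the right, differentiate F term by term:
  d/dx[5e^(x)] = 5e^(x)
  d/dx[-e^(y)] = -y'·e^(y)
  d/dx[-12] = 0
Adding these up, d/dx[F] = 0 becomes
  (5e^(x)) + (-e^(y))·y' = 0,
so isolating y',
  dy/dx = -(5e^(x))/(-e^(y)) = 5e^(x - y)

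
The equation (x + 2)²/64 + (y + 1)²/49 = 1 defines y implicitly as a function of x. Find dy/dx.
Differentiate both sides with respect to x, treating y as y(x). By the chain rule, any term containing y contributes a factor of y' = dy/dx when we differentiate it.

Move every term to one side and write the relation as F(x, y) = 0. Term by term,
  d/dx[(x + 2)^2/64] = x/32 + 1/16
  d/dx[(y + 1)^2/49] = 2·y'(y + 1)/49
  d/dx[-1] = 0

The pieces without y' make up ∂F/∂x and the coefficient of y' is ∂F/∂y:
  ∂F/∂x = x/32 + 1/16,
  ∂F/∂y = 2y/49 + 2/49.

Since d/dx[F] = ∂F/∂x + (∂F/∂y)·y' = 0, solve for y':
  (∂F/∂y)·y' = -∂F/∂x
  dy/dx = -(∂F/∂x)/(∂F/∂y) = -(x/32 + 1/16)/(2y/49 + 2/49)
        = -((x + 2)/32)/(2(y + 1)/49) = 49(-x - 2)/(64(y + 1))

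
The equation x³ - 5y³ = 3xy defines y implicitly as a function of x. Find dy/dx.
Take d/dx of both sides. Since y is implicitly a function of x, the chain rule attaches a y' = dy/dx factor whenever we differentiate through y.

Set F(x, y) = (left side) − (right side), so the curve is F = 0. Differentiating each term of F:
  d/dx[x^3] = 3x^2
  d/dx[-3xy] = -3x·y' - 3y
  d/dx[-5y^3] = -15y^2·y'

Collecting, the y'-free part is the partial derivative in x and the y' coefficient is the partial derivative in y:
  ∂F/∂x = 3x^2 - 3y
  ∂F/∂y = -3x - 15y^2

so d/dx[F(x, y(x))] = ∂F/∂x + (∂F/∂y)·y' = 0. Rearranging,
  dy/dx = -(∂F/∂x)/(∂F/∂y) = -(3x^2 - 3y)/(-3x - 15y^2) = (x^2 - y)/(x + 5y^2)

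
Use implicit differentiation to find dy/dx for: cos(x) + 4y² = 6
Differentiate both sides with respect to x, treating y as y(x). By the chain rule, any term containing y contributes a factor of y' = dy/dx when we differentiate it.

Move every term to one side and write the relation as F(x, y) = 0. Term by term,
  d/dx[4y^2] = 8y·y'
  d/dx[cos(x)] = -sin(x)
  d/dx[-6] = 0

The pieces without y' make up ∂F/∂x and the coefficient of y' is ∂F/∂y:
  ∂F/∂x = -sin(x),
  ∂F/∂y = 8y.

Since d/dx[F] = ∂F/∂x + (∂F/∂y)·y' = 0, solve for y':
  (∂F/∂y)·y' = -∂F/∂x
  dy/dx = -(∂F/∂x)/(∂F/∂y) = -(-sin(x))/(8y) = sin(x)/(8y)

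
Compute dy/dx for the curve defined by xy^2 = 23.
Differentiate the relation implicitly: treat y = y(x) and apply the chain rule, so every y-derivative picks up a y' = dy/dx factor.

With everything moved to the left-hand side, differentiate term by term:
  d/dx[xy^2] = 2xy·y' + y^2
  d/dx[-23] = 0

Separating the contributions that come from x directly and those that come through y:
  without y':      y^2
  multiplying y':  2xy

so (y^2) + (2xy)·y' = 0, and therefore
  dy/dx = -(y^2)/(2xy) = -y/(2x)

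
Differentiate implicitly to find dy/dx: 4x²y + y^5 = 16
Apply d/dx to both sides, remembering that y depends on x. Each occurrence of y therefore brings in a y' = dy/dx via the chain rule.

With F(x, y) equal to the left-hand side minus the right, differentiate F term by term:
  d/dx[4x^2y] = 4x^2·y' + 8xy
  d/dx[y^5] = 5y^4·y'
  d/dx[-16] = 0
Adding these up, d/dx[F] = 0 becomes
  (8xy) + (4x^2 + 5y^4)·y' = 0,
so isolating y',
  dy/dx = -(8xy)/(4x^2 + 5y^4) = -8xy/(4x^2 + 5y^4)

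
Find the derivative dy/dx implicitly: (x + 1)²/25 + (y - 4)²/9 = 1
Take d/dx of both sides. Since y is implicitly a function of x, the chain rule attaches a y' = dy/dx factor whenever we differentiate through y.

Set F(x, y) = (left side) − (right side), so the curve is F = 0. Differentiating each term of F:
  d/dx[(x + 1)^2/25] = 2x/25 + 2/25
  d/dx[(y - 4)^2/9] = 2·y'(y - 4)/9
  d/dx[-1] = 0

Collecting, the y'-free part is the partial derivative in x and the y' coefficient is the partial derivative in y:
  ∂F/∂x = 2x/25 + 2/25
  ∂F/∂y = 2y/9 - 8/9

so d/dx[F(x, y(x))] = ∂F/∂x + (∂F/∂y)·y' = 0. Rearranging,
  dy/dx = -(∂F/∂x)/(∂F/∂y) = -(2x/25 + 2/25)/(2y/9 - 8/9)
        = -(2(x + 1)/25)/(2(y - 4)/9) = 9(-x - 1)/(25(y - 4))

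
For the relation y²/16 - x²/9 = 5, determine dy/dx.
Take d/dx of both sides. Since y is implicitly a function of x, the chain rule attaches a y' = dy/dx factor whenever we differentiate through y.

Set F(x, y) = (left side) − (right side), so the curve is F = 0. Differentiating each term of F:
  d/dx[-x^2/9] = -2x/9
  d/dx[y^2/16] = y·y'/8
  d/dx[-5] = 0

Collecting, the y'-free part is the partial derivative in x and the y' coefficient is the partial derivative in y:
  ∂F/∂x = -2x/9
  ∂F/∂y = y/8

so d/dx[F(x, y(x))] = ∂F/∂x + (∂F/∂y)·y' = 0. Rearranging,
  dy/dx = -(∂F/∂x)/(∂F/∂y) = -(-2x/9)/(y/8) = 16x/(9y)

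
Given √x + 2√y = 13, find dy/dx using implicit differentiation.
Differentiate both sides with respect to x, treating y as y(x). By the chain rule, any term containing y contributes a factor of y' = dy/dx when we differentiate it.

Move every term to one side and write the relation as F(x, y) = 0. Term by term,
  d/dx[√(x)] = 1/(2√(x))
  d/dx[2√(y)] = y'/√(y)
  d/dx[-13] = 0

The pieces without y' make up ∂F/∂x and the coefficient of y' is ∂F/∂y:
  ∂F/∂x = 1/(2√(x)),
  ∂F/∂y = 1/√(y).

Since d/dx[F] = ∂F/∂x + (∂F/∂y)·y' = 0, solve for y':
  (∂F/∂y)·y' = -∂F/∂x
  dy/dx = -(∂F/∂x)/(∂F/∂y) = -(1/(2√(x)))/(1/√(y)) = -√(y)/(2√(x))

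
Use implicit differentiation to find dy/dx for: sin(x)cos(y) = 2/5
Apply d/dx to both sides, remembering that y depends on x. Each occurrence of y therefore brings in a y' = dy/dx via the chain rule.

With F(x, y) equal to the left-hand side minus the right, differentiate F term by term:
  d/dx[sin(x)·cos(y)] = -y'·sin(x)·sin(y) + cos(x)·cos(y)
  d/dx[-2/5] = 0
Adding these up, d/dx[F] = 0 becomes
  (cos(x)·cos(y)) + (-sin(x)·sin(y))·y' = 0,
so isolating y',
  dy/dx = -(cos(x)·cos(y))/(-sin(x)·sin(y)) = 1/(tan(x)·tan(y))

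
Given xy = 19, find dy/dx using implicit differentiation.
Differentiate the relation implicitly: treat y = y(x) and apply the chain rule, so every y-derivative picks up a y' = dy/dx factor.

With everything moved to the left-hand side, differentiate term by term:
  d/dx[xy] = x·y' + y
  d/dx[-19] = 0

Separating the contributions that come from x directly and those that come through y:
  without y':      y
  multiplying y':  x

so (y) + (x)·y' = 0, and therefore
  dy/dx = -(y)/(x) = -y/x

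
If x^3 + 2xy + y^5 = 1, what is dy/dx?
Apply d/dx to both sides, remembering that y depends on x. Each occurrence of y therefore brings in a y' = dy/dx via the chain rule.

With F(x, y) equal to the left-hand side minus the right, differentiate F term by term:
  d/dx[x^3] = 3x^2
  d/dx[2xy] = 2x·y' + 2y
  d/dx[y^5] = 5y^4·y'
  d/dx[-1] = 0
Adding these up, d/dx[F] = 0 becomes
  (3x^2 + 2y) + (2x + 5y^4)·y' = 0,
so isolating y',
  dy/dx = -(3x^2 + 2y)/(2x + 5y^4) = (-3x^2 - 2y)/(2x + 5y^4)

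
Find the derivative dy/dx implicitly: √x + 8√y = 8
Differentiate the relation implicitly: treat y = y(x) and apply the chain rule, so every y-derivative picks up a y' = dy/dx factor.

With everything moved to the left-hand side, differentiate term by term:
  d/dx[√(x)] = 1/(2√(x))
  d/dx[8√(y)] = 4·y'/√(y)
  d/dx[-8] = 0

Separating the contributions that come from x directly and those that come through y:
  without y':      1/(2√(x))
  multiplying y':  4/√(y)

so (1/(2√(x))) + (4/√(y))·y' = 0, and therefore
  dy/dx = -(1/(2√(x)))/(4/√(y)) = -√(y)/(8√(x))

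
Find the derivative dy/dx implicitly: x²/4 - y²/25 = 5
Apply d/dx to both sides, remembering that y depends on x. Each occurrence of y therefore brings in a y' = dy/dx via the chain rule.

With F(x, y) equal to the left-hand side minus the right, differentiate F term by term:
  d/dx[x^2/4] = x/2
  d/dx[-y^2/25] = -2y·y'/25
  d/dx[-5] = 0
Adding these up, d/dx[F] = 0 becomes
  (x/2) + (-2y/25)·y' = 0,
so isolating y',
  dy/dx = -(x/2)/(-2y/25) = 25x/(4y)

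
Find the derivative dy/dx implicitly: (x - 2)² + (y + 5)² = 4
Differentiate both sides with respect to x, treating y as y(x). By the chain rule, any term containing y contributes a factor of y' = dy/dx when we differentiate it.

Move every term to one side and write the relation as F(x, y) = 0. Term by term,
  d/dx[(x - 2)^2] = 2x - 4
  d/dx[(y + 5)^2] = 2·y'(y + 5)
  d/dx[-4] = 0

The pieces without y' make up ∂F/∂x and the coefficient of y' is ∂F/∂y:
  ∂F/∂x = 2x - 4,
  ∂F/∂y = 2y + 10.

Since d/dx[F] = ∂F/∂x + (∂F/∂y)·y' = 0, solve for y':
  (∂F/∂y)·y' = -∂F/∂x
  dy/dx = -(∂F/∂x)/(∂F/∂y) = -(2x - 4)/(2y + 10) = (2 - x)/(y + 5)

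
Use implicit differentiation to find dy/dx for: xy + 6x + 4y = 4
Differentiate both sides with respect to x, treating y as y(x). By the chain rule, any term containing y contributes a factor of y' = dy/dx when we differentiate it.

Move every term to one side and write the relation as F(x, y) = 0. Term by term,
  d/dx[xy] = x·y' + y
  d/dx[6x] = 6
  d/dx[4y] = 4·y'
  d/dx[-4] = 0

The pieces without y' make up ∂F/∂x and the coefficient of y' is ∂F/∂y:
  ∂F/∂x = y + 6,
  ∂F/∂y = x + 4.

Since d/dx[F] = ∂F/∂x + (∂F/∂y)·y' = 0, solve for y':
  (∂F/∂y)·y' = -∂F/∂x
  dy/dx = -(∂F/∂x)/(∂F/∂y) = -(y + 6)/(x + 4) = (-y - 6)/(x + 4)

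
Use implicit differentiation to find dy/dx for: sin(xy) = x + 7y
Differentiate both sides with respect to x, treating y as y(x). By the chain rule, any term containing y contributes a factor of y' = dy/dx when we differentiate it.

Move every term to one side and write the relation as F(x, y) = 0. Term by term,
  d/dx[-x] = -1
  d/dx[-7y] = -7·y'
  d/dx[sin(xy)] = (x·y' + y)·cos(xy)

The pieces without y' make up ∂F/∂x and the coefficient of y' is ∂F/∂y:
  ∂F/∂x = y·cos(xy) - 1,
  ∂F/∂y = x·cos(xy) - 7.

Since d/dx[F] = ∂F/∂x + (∂F/∂y)·y' = 0, solve for y':
  (∂F/∂y)·y' = -∂F/∂x
  dy/dx = -(∂F/∂x)/(∂F/∂y) = -(y·cos(xy) - 1)/(x·cos(xy) - 7) = (-y·cos(xy) + 1)/(x·cos(xy) - 7)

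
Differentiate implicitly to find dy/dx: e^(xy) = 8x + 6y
Differentiate both sides with respect to x, treating y as y(x). By the chain rule, any term containing y contributes a factor of y' = dy/dx when we differentiate it.

Move every term to one side and write the relation as F(x, y) = 0. Term by term,
  d/dx[-8x] = -8
  d/dx[-6y] = -6·y'
  d/dx[e^(xy)] = (x·y' + y)·e^(xy)

The pieces without y' make up ∂F/∂x and the coefficient of y' is ∂F/∂y:
  ∂F/∂x = y·e^(xy) - 8,
  ∂F/∂y = x·e^(xy) - 6.

Since d/dx[F] = ∂F/∂x + (∂F/∂y)·y' = 0, solve for y':
  (∂F/∂y)·y' = -∂F/∂x
  dy/dx = -(∂F/∂x)/(∂F/∂y) = -(y·e^(xy) - 8)/(x·e^(xy) - 6) = (-y·e^(xy) + 8)/(x·e^(xy) - 6)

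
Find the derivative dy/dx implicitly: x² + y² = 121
Differentiate both sides with respect to x, treating y as y(x). By the chain rule, any term containing y contributes a factor of y' = dy/dx when we differentiate it.

Move every term to one side and write the relation as F(x, y) = 0. Term by term,
  d/dx[x^2] = 2x
  d/dx[y^2] = 2y·y'
  d/dx[-121] = 0

The pieces without y' make up ∂F/∂x and the coefficient of y' is ∂F/∂y:
  ∂F/∂x = 2x,
  ∂F/∂y = 2y.

Since d/dx[F] = ∂F/∂x + (∂F/∂y)·y' = 0, solve for y':
  (∂F/∂y)·y' = -∂F/∂x
  dy/dx = -(∂F/∂x)/(∂F/∂y) = -(2x)/(2y) = -x/y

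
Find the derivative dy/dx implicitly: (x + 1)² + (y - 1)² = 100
Take d/dx of both sides. Since y is implicitly a function of x, the chain rule attaches a y' = dy/dx factor whenever we differentiate through y.

Set F(x, y) = (left side) − (right side), so the curve is F = 0. Differentiating each term of F:
  d/dx[(x + 1)^2] = 2x + 2
  d/dx[(y - 1)^2] = 2·y'(y - 1)
  d/dx[-100] = 0

Collecting, the y'-free part is the partial derivative in x and the y' coefficient is the partial derivative in y:
  ∂F/∂x = 2x + 2
  ∂F/∂y = 2y - 2

so d/dx[F(x, y(x))] = ∂F/∂x + (∂F/∂y)·y' = 0. Rearranging,
  dy/dx = -(∂F/∂x)/(∂F/∂y) = -(2x + 2)/(2y - 2) = (-x - 1)/(y - 1)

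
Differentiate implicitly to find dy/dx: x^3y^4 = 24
Differentiate both sides with respect to x, treating y as y(x). By the chain rule, any term containing y contributes a factor of y' = dy/dx when we differentiate it.

Move every term to one side and write the relation as F(x, y) = 0. Term by term,
  d/dx[x^3y^4] = 4x^3y^3·y' + 3x^2y^4
  d/dx[-24] = 0

The pieces without y' make up ∂F/∂x and the coefficient of y' is ∂F/∂y:
  ∂F/∂x = 3x^2y^4,
  ∂F/∂y = 4x^3y^3.

Since d/dx[F] = ∂F/∂x + (∂F/∂y)·y' = 0, solve for y':
  (∂F/∂y)·y' = -∂F/∂x
  dy/dx = -(∂F/∂x)/(∂F/∂y) = -(3x^2y^4)/(4x^3y^3) = -3y/(4x)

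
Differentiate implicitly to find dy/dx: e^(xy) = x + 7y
Take d/dx of both sides. Since y is implicitly a function of x, the chain rule attaches a y' = dy/dx factor whenever we differentiate through y.

Set F(x, y) = (left side) − (right side), so the curve is F = 0. Differentiating each term of F:
  d/dx[-x] = -1
  d/dx[-7y] = -7·y'
  d/dx[e^(xy)] = (x·y' + y)·e^(xy)

Collecting, the y'-free part is the partial derivative in x and the y' coefficient is the partial derivative in y:
  ∂F/∂x = y·e^(xy) - 1
  ∂F/∂y = x·e^(xy) - 7

so d/dx[F(x, y(x))] = ∂F/∂x + (∂F/∂y)·y' = 0. Rearranging,
  dy/dx = -(∂F/∂x)/(∂F/∂y) = -(y·e^(xy) - 1)/(x·e^(xy) - 7) = (-y·e^(xy) + 1)/(x·e^(xy) - 7)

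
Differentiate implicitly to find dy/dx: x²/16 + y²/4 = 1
Differentiate the relation implicitly: treat y = y(x) and apply the chain rule, so every y-derivative picks up a y' = dy/dx factor.

With everything moved to the left-hand side, differentiate term by term:
  d/dx[x^2/16] = x/8
  d/dx[y^2/4] = y·y'/2
  d/dx[-1] = 0

Separating the contributions that come from x directly and those that come through y:
  without y':      x/8
  multiplying y':  y/2

so (x/8) + (y/2)·y' = 0, and therefore
  dy/dx = -(x/8)/(y/2) = -x/(4y)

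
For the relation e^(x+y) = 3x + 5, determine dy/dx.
Differentiate the relation implicitly: treat y = y(x) and apply the chain rule, so every y-derivative picks up a y' = dy/dx factor.

With everything moved to the left-hand side, differentiate term by term:
  d/dx[-3x] = -3
  d/dx[e^(x + y)] = (y' + 1)·e^(x + y)
  d/dx[-5] = 0

Separating the contributions that come from x directly and those that come through y:
  without y':      e^(x + y) - 3
  multiplying y':  e^(x + y)

so (e^(x + y) - 3) + (e^(x + y))·y' = 0, and therefore
  dy/dx = -(e^(x + y) - 3)/(e^(x + y)) = 3e^(-x - y) - 1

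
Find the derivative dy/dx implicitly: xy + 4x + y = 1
Apply d/dx to both sides, remembering that y depends on x. Each occurrence of y therefore brings in a y' = dy/dx via the chain rule.

With F(x, y) equal to the left-hand side minus the right, differentiate F term by term:
  d/dx[xy] = x·y' + y
  d/dx[4x] = 4
  d/dx[y] = y'
  d/dx[-1] = 0
Adding these up, d/dx[F] = 0 becomes
  (y + 4) + (x + 1)·y' = 0,
so isolating y',
  dy/dx = -(y + 4)/(x + 1) = (-y - 4)/(x + 1)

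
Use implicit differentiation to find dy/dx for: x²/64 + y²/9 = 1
Differentiate the relation implicitly: treat y = y(x) and apply the chain rule, so every y-derivative picks up a y' = dy/dx factor.

With everything moved to the left-hand side, differentiate term by term:
  d/dx[x^2/64] = x/32
  d/dx[y^2/9] = 2y·y'/9
  d/dx[-1] = 0

Separating the contributions that come from x directly and those that come through y:
  without y':      x/32
  multiplying y':  2y/9

so (x/32) + (2y/9)·y' = 0, and therefore
  dy/dx = -(x/32)/(2y/9) = -9x/(64y)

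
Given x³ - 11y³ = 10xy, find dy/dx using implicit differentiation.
Differentiate the relation implicitly: treat y = y(x) and apply the chain rule, so every y-derivative picks up a y' = dy/dx factor.

With everything moved to the left-hand side, differentiate term by term:
  d/dx[x^3] = 3x^2
  d/dx[-10xy] = -10x·y' - 10y
  d/dx[-11y^3] = -33y^2·y'

Separating the contributions that come from x directly and those that come through y:
  without y':      3x^2 - 10y
  multiplying y':  -10x - 33y^2

so (3x^2 - 10y) + (-10x - 33y^2)·y' = 0, and therefore
  dy/dx = -(3x^2 - 10y)/(-10x - 33y^2) = (3x^2 - 10y)/(10x + 33y^2)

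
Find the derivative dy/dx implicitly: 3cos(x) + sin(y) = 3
Differentiate both sides with respect to x, treating y as y(x). By the chain rule, any term containing y contributes a factor of y' = dy/dx when we differentiate it.

Move every term to one side and write the relation as F(x, y) = 0. Term by term,
  d/dx[sin(y)] = y'·cos(y)
  d/dx[3cos(x)] = -3sin(x)
  d/dx[-3] = 0

The pieces without y' make up ∂F/∂x and the coefficient of y' is ∂F/∂y:
  ∂F/∂x = -3sin(x),
  ∂F/∂y = cos(y).

Since d/dx[F] = ∂F/∂x + (∂F/∂y)·y' = 0, solve for y':
  (∂F/∂y)·y' = -∂F/∂x
  dy/dx = -(∂F/∂x)/(∂F/∂y) = -(-3sin(x))/(cos(y)) = 3sin(x)/cos(y)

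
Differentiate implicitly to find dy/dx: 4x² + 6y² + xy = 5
Apply d/dx to both sides, remembering that y depends on x. Each occurrence of y therefore brings in a y' = dy/dx via the chain rule.

With F(x, y) equal to the left-hand side minus the right, differentiate F term by term:
  d/dx[4x^2] = 8x
  d/dx[xy] = x·y' + y
  d/dx[6y^2] = 12y·y'
  d/dx[-5] = 0
Adding these up, d/dx[F] = 0 becomes
  (8x + y) + (x + 12y)·y' = 0,
so isolating y',
  dy/dx = -(8x + y)/(x + 12y) = (-8x - y)/(x + 12y)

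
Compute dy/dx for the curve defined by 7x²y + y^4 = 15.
Differentiate the relation implicitly: treat y = y(x) and apply the chain rule, so every y-derivative picks up a y' = dy/dx factor.

With everything moved to the left-hand side, differentiate term by term:
  d/dx[7x^2y] = 7x^2·y' + 14xy
  d/dx[y^4] = 4y^3·y'
  d/dx[-15] = 0

Separating the contributions that come from x directly and those that come through y:
  without y':      14xy
  multiplying y':  7x^2 + 4y^3

so (14xy) + (7x^2 + 4y^3)·y' = 0, and therefore
  dy/dx = -(14xy)/(7x^2 + 4y^3) = -14xy/(7x^2 + 4y^3)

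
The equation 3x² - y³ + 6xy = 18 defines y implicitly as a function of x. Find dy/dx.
Apply d/dx to both sides, remembering that y depends on x. Each occurrence of y therefore brings in a y' = dy/dx via the chain rule.

With F(x, y) equal to the left-hand side minus the right, differentiate F term by term:
  d/dx[3x^2] = 6x
  d/dx[6xy] = 6x·y' + 6y
  d/dx[-y^3] = -3y^2·y'
  d/dx[-18] = 0
Adding these up, d/dx[F] = 0 becomes
  (6x + 6y) + (6x - 3y^2)·y' = 0,
so isolating y',
  dy/dx = -(6x + 6y)/(6x - 3y^2) = 2(-x - y)/(2x - y^2)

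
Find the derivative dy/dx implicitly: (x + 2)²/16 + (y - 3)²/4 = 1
Differentiate both sides with respect to x, treating y as y(x). By the chain rule, any term containing y contributes a factor of y' = dy/dx when we differentiate it.

Move every term to one side and write the relation as F(x, y) = 0. Term by term,
  d/dx[(x + 2)^2/16] = x/8 + 1/4
  d/dx[(y - 3)^2/4] = y'(y - 3)/2
  d/dx[-1] = 0

The pieces without y' make up ∂F/∂x and the coefficient of y' is ∂F/∂y:
  ∂F/∂x = x/8 + 1/4,
  ∂F/∂y = y/2 - 3/2.

Since d/dx[F] = ∂F/∂x + (∂F/∂y)·y' = 0, solve for y':
  (∂F/∂y)·y' = -∂F/∂x
  dy/dx = -(∂F/∂x)/(∂F/∂y) = -(x/8 + 1/4)/(y/2 - 3/2)
        = -((x + 2)/8)/((y - 3)/2) = (-x - 2)/(4(y - 3))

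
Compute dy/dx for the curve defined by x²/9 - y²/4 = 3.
Differentiate the relation implicitly: treat y = y(x) and apply the chain rule, so every y-derivative picks up a y' = dy/dx factor.

With everything moved to the left-hand side, differentiate term by term:
  d/dx[x^2/9] = 2x/9
  d/dx[-y^2/4] = -y·y'/2
  d/dx[-3] = 0

Separating the contributions that come from x directly and those that come through y:
  without y':      2x/9
  multiplying y':  -y/2

so (2x/9) + (-y/2)·y' = 0, and therefore
  dy/dx = -(2x/9)/(-y/2) = 4x/(9y)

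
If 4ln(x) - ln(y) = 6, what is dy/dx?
Differentiate the relation implicitly: treat y = y(x) and apply the chain rule, so every y-derivative picks up a y' = dy/dx factor.

With everything moved to the left-hand side, differentiate term by term:
  d/dx[4ln(x)] = 4/x
  d/dx[-ln(y)] = -y'/y
  d/dx[-6] = 0

Separating the contributions that come from x directly and those that come through y:
  without y':      4/x
  multiplying y':  -1/y

so (4/x) + (-1/y)·y' = 0, and therefore
  dy/dx = -(4/x)/(-1/y) = 4y/x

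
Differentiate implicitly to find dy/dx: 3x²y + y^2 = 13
Differentiate the relation implicitly: treat y = y(x) and apply the chain rule, so every y-derivative picks up a y' = dy/dx factor.

With everything moved to the left-hand side, differentiate term by term:
  d/dx[3x^2y] = 3x^2·y' + 6xy
  d/dx[y^2] = 2y·y'
  d/dx[-13] = 0

Separating the contributions that come from x directly and those that come through y:
  without y':      6xy
  multiplying y':  3x^2 + 2y

so (6xy) + (3x^2 + 2y)·y' = 0, and therefore
  dy/dx = -(6xy)/(3x^2 + 2y) = -6xy/(3x^2 + 2y)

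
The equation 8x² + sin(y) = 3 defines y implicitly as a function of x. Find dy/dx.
Differentiate the relation implicitly: treat y = y(x) and apply the chain rule, so every y-derivative picks up a y' = dy/dx factor.

With everything moved to the left-hand side, differentiate term by term:
  d/dx[8x^2] = 16x
  d/dx[sin(y)] = y'·cos(y)
  d/dx[-3] = 0

Separating the contributions that come from x directly and those that come through y:
  without y':      16x
  multiplying y':  cos(y)

so (16x) + (cos(y))·y' = 0, and therefore
  dy/dx = -(16x)/(cos(y)) = -16x/cos(y)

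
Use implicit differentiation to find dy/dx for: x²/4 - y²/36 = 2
Differentiate both sides with respect to x, treating y as y(x). By the chain rule, any term containing y contributes a factor of y' = dy/dx when we differentiate it.

Move every term to one side and write the relation as F(x, y) = 0. Term by term,
  d/dx[x^2/4] = x/2
  d/dx[-y^2/36] = -y·y'/18
  d/dx[-2] = 0

The pieces without y' make up ∂F/∂x and the coefficient of y' is ∂F/∂y:
  ∂F/∂x = x/2,
  ∂F/∂y = -y/18.

Since d/dx[F] = ∂F/∂x + (∂F/∂y)·y' = 0, solve for y':
  (∂F/∂y)·y' = -∂F/∂x
  dy/dx = -(∂F/∂x)/(∂F/∂y) = -(x/2)/(-y/18) = 9x/y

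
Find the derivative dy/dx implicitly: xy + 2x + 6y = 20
Apply d/dx to both sides, remembering that y depends on x. Each occurrence of y therefore brings in a y' = dy/dx via the chain rule.

With F(x, y) equal to the left-hand side minus the right, differentiate F term by term:
  d/dx[xy] = x·y' + y
  d/dx[2x] = 2
  d/dx[6y] = 6·y'
  d/dx[-20] = 0
Adding these up, d/dx[F] = 0 becomes
  (y + 2) + (x + 6)·y' = 0,
so isolating y',
  dy/dx = -(y + 2)/(x + 6) = (-y - 2)/(x + 6)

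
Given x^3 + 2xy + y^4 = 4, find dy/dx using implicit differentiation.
Differentiate the relation implicitly: treat y = y(x) and apply the chain rule, so every y-derivative picks up a y' = dy/dx factor.

With everything moved to the left-hand side, differentiate term by term:
  d/dx[x^3] = 3x^2
  d/dx[2xy] = 2x·y' + 2y
  d/dx[y^4] = 4y^3·y'
  d/dx[-4] = 0

Separating the contributions that come from x directly and those that come through y:
  without y':      3x^2 + 2y
  multiplying y':  2x + 4y^3

so (3x^2 + 2y) + (2x + 4y^3)·y' = 0, and therefore
  dy/dx = -(3x^2 + 2y)/(2x + 4y^3) = (-3x^2/2 - y)/(x + 2y^3)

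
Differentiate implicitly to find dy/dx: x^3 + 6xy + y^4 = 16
Apply d/dx to both sides, remembering that y depends on x. Each occurrence of y therefore brings in a y' = dy/dx via the chain rule.

With F(x, y) equal to the left-hand side minus the right, differentiate F term by term:
  d/dx[x^3] = 3x^2
  d/dx[6xy] = 6x·y' + 6y
  d/dx[y^4] = 4y^3·y'
  d/dx[-16] = 0
Adding these up, d/dx[F] = 0 becomes
  (3x^2 + 6y) + (6x + 4y^3)·y' = 0,
so isolating y',
  dy/dx = -(3x^2 + 6y)/(6x + 4y^3) = 3(-x^2 - 2y)/(2(3x + 2y^3))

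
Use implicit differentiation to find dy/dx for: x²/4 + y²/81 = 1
Apply d/dx to both sides, remembering that y depends on x. Each occurrence of y therefore brings in a y' = dy/dx via the chain rule.

With F(x, y) equal to the left-hand side minus the right, differentiate F term by term:
  d/dx[x^2/4] = x/2
  d/dx[y^2/81] = 2y·y'/81
  d/dx[-1] = 0
Adding these up, d/dx[F] = 0 becomes
  (x/2) + (2y/81)·y' = 0,
so isolating y',
  dy/dx = -(x/2)/(2y/81) = -81x/(4y)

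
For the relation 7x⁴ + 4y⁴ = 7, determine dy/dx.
Differentiate the relation implicitly: treat y = y(x) and apply the chain rule, so every y-derivative picks up a y' = dy/dx factor.

With everything moved to the left-hand side, differentiate term by term:
  d/dx[7x^4] = 28x^3
  d/dx[4y^4] = 16y^3·y'
  d/dx[-7] = 0

Separating the contributions that come from x directly and those that come through y:
  without y':      28x^3
  multiplying y':  16y^3

so (28x^3) + (16y^3)·y' = 0, and therefore
  dy/dx = -(28x^3)/(16y^3) = -7x^3/(4y^3)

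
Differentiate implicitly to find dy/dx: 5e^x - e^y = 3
Differentiate both sides with respect to x, treating y as y(x). By the chain rule, any term containing y contributes a factor of y' = dy/dx when we differentiate it.

Move every term to one side and write the relation as F(x, y) = 0. Term by term,
  d/dx[5e^(x)] = 5e^(x)
  d/dx[-e^(y)] = -y'·e^(y)
  d/dx[-3] = 0

The pieces without y' make up ∂F/∂x and the coefficient of y' is ∂F/∂y:
  ∂F/∂x = 5e^(x),
  ∂F/∂y = -e^(y).

Since d/dx[F] = ∂F/∂x + (∂F/∂y)·y' = 0, solve for y':
  (∂F/∂y)·y' = -∂F/∂x
  dy/dx = -(∂F/∂x)/(∂F/∂y) = -(5e^(x))/(-e^(y)) = 5e^(x - y)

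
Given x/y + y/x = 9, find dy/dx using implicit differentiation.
Differentiate the relation implicitly: treat y = y(x) and apply the chain rule, so every y-derivative picks up a y' = dy/dx factor.

With everything moved to the left-hand side, differentiate term by term:
  d/dx[x/y] = -x·y'/y^2 + 1/y
  d/dx[y/x] = y'/x - y/x^2
  d/dx[-9] = 0

Separating the contributions that come from x directly and those that come through y:
  without y':      1/y - y/x^2
  multiplying y':  -x/y^2 + 1/x

so (1/y - y/x^2) + (-x/y^2 + 1/x)·y' = 0, and therefore
  dy/dx = -(1/y - y/x^2)/(-x/y^2 + 1/x)
        = -((x - y)(x + y)/(x^2y))/(-(x - y)(x + y)/(xy^2)) = y/x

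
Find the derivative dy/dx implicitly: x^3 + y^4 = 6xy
Take d/dx of both sides. Since y is implicitly a function of x, the chain rule attaches a y' = dy/dx factor whenever we differentiate through y.

Set F(x, y) = (left side) − (right side), so the curve is F = 0. Differentiating each term of F:
  d/dx[x^3] = 3x^2
  d/dx[-6xy] = -6x·y' - 6y
  d/dx[y^4] = 4y^3·y'

Collecting, the y'-free part is the partial derivative in x and the y' coefficient is the partial derivative in y:
  ∂F/∂x = 3x^2 - 6y
  ∂F/∂y = -6x + 4y^3

so d/dx[F(x, y(x))] = ∂F/∂x + (∂F/∂y)·y' = 0. Rearranging,
  dy/dx = -(∂F/∂x)/(∂F/∂y) = -(3x^2 - 6y)/(-6x + 4y^3) = 3(x^2 - 2y)/(2(3x - 2y^3))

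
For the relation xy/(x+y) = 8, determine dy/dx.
Take d/dx of both sides. Since y is implicitly a function of x, the chain rule attaches a y' = dy/dx factor whenever we differentiate through y.

Set F(x, y) = (left side) − (right side), so the curve is F = 0. Differentiating each term of F:
  d/dx[xy/(x + y)] = xy(-y' - 1)/(x + y)^2 + x·y'/(x + y) + y/(x + y)
  d/dx[-8] = 0

Collecting, the y'-free part is the partial derivative in x and the y' coefficient is the partial derivative in y:
  ∂F/∂x = -xy/(x + y)^2 + y/(x + y)
  ∂F/∂y = -xy/(x + y)^2 + x/(x + y)

so d/dx[F(x, y(x))] = ∂F/∂x + (∂F/∂y)·y' = 0. Rearranging,
  dy/dx = -(∂F/∂x)/(∂F/∂y) = -(-xy/(x + y)^2 + y/(x + y))/(-xy/(x + y)^2 + x/(x + y))
        = -(y^2/(x + y)^2)/(x^2/(x + y)^2) = -y^2/x^2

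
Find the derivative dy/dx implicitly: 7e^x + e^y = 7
Take d/dx of both sides. Since y is implicitly a function of x, the chain rule attaches a y' = dy/dx factor whenever we differentiate through y.

Set F(x, y) = (left side) − (right side), so the curve is F = 0. Differentiating each term of F:
  d/dx[7e^(x)] = 7e^(x)
  d/dx[e^(y)] = y'·e^(y)
  d/dx[-7] = 0

Collecting, the y'-free part is the partial derivative in x and the y' coefficient is the partial derivative in y:
  ∂F/∂x = 7e^(x)
  ∂F/∂y = e^(y)

so d/dx[F(x, y(x))] = ∂F/∂x + (∂F/∂y)·y' = 0. Rearranging,
  dy/dx = -(∂F/∂x)/(∂F/∂y) = -(7e^(x))/(e^(y)) = -7e^(x - y)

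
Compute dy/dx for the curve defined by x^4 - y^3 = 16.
Apply d/dx to both sides, remembering that y depends on x. Each occurrence of y therefore brings in a y' = dy/dx via the chain rule.

With F(x, y) equal to the left-hand side minus the right, differentiate F term by term:
  d/dx[x^4] = 4x^3
  d/dx[-y^3] = -3y^2·y'
  d/dx[-16] = 0
Adding these up, d/dx[F] = 0 becomes
  (4x^3) + (-3y^2)·y' = 0,
so isolating y',
  dy/dx = -(4x^3)/(-3y^2) = 4x^3/(3y^2)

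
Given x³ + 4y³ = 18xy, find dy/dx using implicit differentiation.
Take d/dx of both sides. Since y is implicitly a function of x, the chain rule attaches a y' = dy/dx factor whenever we differentiate through y.

Set F(x, y) = (left side) − (right side), so the curve is F = 0. Differentiating each term of F:
  d/dx[x^3] = 3x^2
  d/dx[-18xy] = -18x·y' - 18y
  d/dx[4y^3] = 12y^2·y'

Collecting, the y'-free part is the partial derivative in x and the y' coefficient is the partial derivative in y:
  ∂F/∂x = 3x^2 - 18y
  ∂F/∂y = -18x + 12y^2

so d/dx[F(x, y(x))] = ∂F/∂x + (∂F/∂y)·y' = 0. Rearranging,
  dy/dx = -(∂F/∂x)/(∂F/∂y) = -(3x^2 - 18y)/(-18x + 12y^2) = (x^2 - 6y)/(2(3x - 2y^2))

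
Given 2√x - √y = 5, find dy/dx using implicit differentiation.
Differentiate both sides with respect to x, treating y as y(x). By the chain rule, any term containing y contributes a factor of y' = dy/dx when we differentiate it.

Move every term to one side and write the relation as F(x, y) = 0. Term by term,
  d/dx[2√(x)] = 1/√(x)
  d/dx[-√(y)] = -y'/(2√(y))
  d/dx[-5] = 0

The pieces without y' make up ∂F/∂x and the coefficient of y' is ∂F/∂y:
  ∂F/∂x = 1/√(x),
  ∂F/∂y = -1/(2√(y)).

Since d/dx[F] = ∂F/∂x + (∂F/∂y)·y' = 0, solve for y':
  (∂F/∂y)·y' = -∂F/∂x
  dy/dx = -(∂F/∂x)/(∂F/∂y) = -(1/√(x))/(-1/(2√(y))) = 2√(y)/√(x)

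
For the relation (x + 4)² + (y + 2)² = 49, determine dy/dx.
Apply d/dx to both sides, remembering that y depends on x. Each occurrence of y therefore brings in a y' = dy/dx via the chain rule.

With F(x, y) equal to the left-hand side minus the right, differentiate F term by term:
  d/dx[(x + 4)^2] = 2x + 8
  d/dx[(y + 2)^2] = 2·y'(y + 2)
  d/dx[-49] = 0
Adding these up, d/dx[F] = 0 becomes
  (2x + 8) + (2y + 4)·y' = 0,
so isolating y',
  dy/dx = -(2x + 8)/(2y + 4) = (-x - 4)/(y + 2)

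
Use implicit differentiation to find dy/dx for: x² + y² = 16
Differentiate the relation implicitly: treat y = y(x) and apply the chain rule, so every y-derivative picks up a y' = dy/dx factor.

With everything moved to the left-hand side, differentiate term by term:
  d/dx[x^2] = 2x
  d/dx[y^2] = 2y·y'
  d/dx[-16] = 0

Separating the contributions that come from x directly and those that come through y:
  without y':      2x
  multiplying y':  2y

so (2x) + (2y)·y' = 0, and therefore
  dy/dx = -(2x)/(2y) = -x/y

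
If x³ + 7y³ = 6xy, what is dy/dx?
Take d/dx of both sides. Since y is implicitly a function of x, the chain rule attaches a y' = dy/dx factor whenever we differentiate through y.

Set F(x, y) = (left side) − (right side), so the curve is F = 0. Differentiating each term of F:
  d/dx[x^3] = 3x^2
  d/dx[-6xy] = -6x·y' - 6y
  d/dx[7y^3] = 21y^2·y'

Collecting, the y'-free part is the partial derivative in x and the y' coefficient is the partial derivative in y:
  ∂F/∂x = 3x^2 - 6y
  ∂F/∂y = -6x + 21y^2

so d/dx[F(x, y(x))] = ∂F/∂x + (∂F/∂y)·y' = 0. Rearranging,
  dy/dx = -(∂F/∂x)/(∂F/∂y) = -(3x^2 - 6y)/(-6x + 21y^2) = (x^2 - 2y)/(2x - 7y^2)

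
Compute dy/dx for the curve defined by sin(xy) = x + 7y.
Differentiate the relation implicitly: treat y = y(x) and apply the chain rule, so every y-derivative picks up a y' = dy/dx factor.

With everything moved to the left-hand side, differentiate term by term:
  d/dx[-x] = -1
  d/dx[-7y] = -7·y'
  d/dx[sin(xy)] = (x·y' + y)·cos(xy)

Separating the contributions that come from x directly and those that come through y:
  without y':      y·cos(xy) - 1
  multiplying y':  x·cos(xy) - 7

so (y·cos(xy) - 1) + (x·cos(xy) - 7)·y' = 0, and therefore
  dy/dx = -(y·cos(xy) - 1)/(x·cos(xy) - 7) = (-y·cos(xy) + 1)/(x·cos(xy) - 7)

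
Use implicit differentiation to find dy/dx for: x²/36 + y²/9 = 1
Apply d/dx to both sides, remembering that y depends on x. Each occurrence of y therefore brings in a y' = dy/dx via the chain rule.

With F(x, y) equal to the left-hand side minus the right, differentiate F term by term:
  d/dx[x^2/36] = x/18
  d/dx[y^2/9] = 2y·y'/9
  d/dx[-1] = 0
Adding these up, d/dx[F] = 0 becomes
  (x/18) + (2y/9)·y' = 0,
so isolating y',
  dy/dx = -(x/18)/(2y/9) = -x/(4y)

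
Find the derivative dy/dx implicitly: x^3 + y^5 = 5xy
Apply d/dx to both sides, remembering that y depends on x. Each occurrence of y therefore brings in a y' = dy/dx via the chain rule.

With F(x, y) equal to the left-hand side minus the right, differentiate F term by term:
  d/dx[x^3] = 3x^2
  d/dx[-5xy] = -5x·y' - 5y
  d/dx[y^5] = 5y^4·y'
Adding these up, d/dx[F] = 0 becomes
  (3x^2 - 5y) + (-5x + 5y^4)·y' = 0,
so isolating y',
  dy/dx = -(3x^2 - 5y)/(-5x + 5y^4) = (3x^2/5 - y)/(x - y^4)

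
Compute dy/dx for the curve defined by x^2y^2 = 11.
Apply d/dx to both sides, remembering that y depends on x. Each occurrence of y therefore brings in a y' = dy/dx via the chain rule.

With F(x, y) equal to the left-hand side minus the right, differentiate F term by term:
  d/dx[x^2y^2] = 2x^2y·y' + 2xy^2
  d/dx[-11] = 0
Adding these up, d/dx[F] = 0 becomes
  (2xy^2) + (2x^2y)·y' = 0,
so isolating y',
  dy/dx = -(2xy^2)/(2x^2y) = -y/x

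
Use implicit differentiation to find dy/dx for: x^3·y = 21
Differentiate the relation implicitly: treat y = y(x) and apply the chain rule, so every y-derivative picks up a y' = dy/dx factor.

With everything moved to the left-hand side, differentiate term by term:
  d/dx[x^3y] = x^3·y' + 3x^2y
  d/dx[-21] = 0

Separating the contributions that come from x directly and those that come through y:
  without y':      3x^2y
  multiplying y':  x^3

so (3x^2y) + (x^3)·y' = 0, and therefore
  dy/dx = -(3x^2y)/(x^3) = -3y/x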